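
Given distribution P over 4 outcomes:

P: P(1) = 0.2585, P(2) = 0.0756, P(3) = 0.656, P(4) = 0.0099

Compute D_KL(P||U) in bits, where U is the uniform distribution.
0.7489 bits

U(i) = 1/4 for all i

D_KL(P||U) = Σ P(x) log₂(P(x) / (1/4))
           = Σ P(x) log₂(P(x)) + log₂(4)
           = log₂(4) - H(P)

H(P) = -Σ P(x) log₂(P(x)):
  -P(1)·log₂(P(1)) = -(0.2585)·log₂(0.2585) = 0.50453
  -P(2)·log₂(P(2)) = -(0.0756)·log₂(0.0756) = 0.28165
  -P(3)·log₂(P(3)) = -(0.656)·log₂(0.656) = 0.39900
  -P(4)·log₂(P(4)) = -(0.0099)·log₂(0.0099) = 0.06592
H(P) = 0.50453 + 0.28165 + 0.39900 + 0.06592 = 1.25110 bits

log₂(4) = 2.00000 bits

D_KL(P||U) = 2.00000 - 1.25110 = 0.74890 ≈ 0.7489 bits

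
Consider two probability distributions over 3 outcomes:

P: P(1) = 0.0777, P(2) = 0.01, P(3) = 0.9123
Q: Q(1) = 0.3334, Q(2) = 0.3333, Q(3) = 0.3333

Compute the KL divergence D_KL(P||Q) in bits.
1.1114 bits

D_KL(P||Q) = Σ P(x) log₂(P(x)/Q(x))

Computing term by term:
  P(1)·log₂(P(1)/Q(1)) = 0.0777·log₂(0.0777/0.3334) = -0.16327
  P(2)·log₂(P(2)/Q(2)) = 0.01·log₂(0.01/0.3333) = -0.05059
  P(3)·log₂(P(3)/Q(3)) = 0.9123·log₂(0.9123/0.3333) = 1.32529

D_KL(P||Q) = -0.16327 - 0.05059 + 1.32529 = 1.11143 ≈ 1.1114 bits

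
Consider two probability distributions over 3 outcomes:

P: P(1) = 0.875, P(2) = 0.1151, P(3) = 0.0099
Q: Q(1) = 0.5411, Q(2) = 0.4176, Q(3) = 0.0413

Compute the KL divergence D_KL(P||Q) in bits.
0.3723 bits

D_KL(P||Q) = Σ P(x) log₂(P(x)/Q(x))

Computing term by term:
  P(1)·log₂(P(1)/Q(1)) = 0.875·log₂(0.875/0.5411) = 0.60671
  P(2)·log₂(P(2)/Q(2)) = 0.1151·log₂(0.1151/0.4176) = -0.21400
  P(3)·log₂(P(3)/Q(3)) = 0.0099·log₂(0.0099/0.0413) = -0.02040

D_KL(P||Q) = 0.60671 - 0.21400 - 0.02040 = 0.37231 ≈ 0.3723 bits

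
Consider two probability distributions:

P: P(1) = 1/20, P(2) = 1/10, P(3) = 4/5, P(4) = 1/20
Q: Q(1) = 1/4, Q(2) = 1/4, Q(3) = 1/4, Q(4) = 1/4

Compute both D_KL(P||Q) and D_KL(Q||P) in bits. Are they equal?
D_KL(P||Q) = 0.9781 bits, D_KL(Q||P) = 1.0719 bits. No, they are not equal.

D_KL(P||Q) = Σ P(x) log₂(P(x)/Q(x))

Computing term by term:
  P(1)·log₂(P(1)/Q(1)) = (1/20)·log₂((1/20)/(1/4)) = -0.11610
  P(2)·log₂(P(2)/Q(2)) = (1/10)·log₂((1/10)/(1/4)) = -0.13219
  P(3)·log₂(P(3)/Q(3)) = (4/5)·log₂((4/5)/(1/4)) = 1.34246
  P(4)·log₂(P(4)/Q(4)) = (1/20)·log₂((1/20)/(1/4)) = -0.11610

D_KL(P||Q) = -0.11610 - 0.13219 + 1.34246 - 0.11610 = 0.97807 ≈ 0.9781 bits

D_KL(Q||P) = Σ Q(x) log₂(Q(x)/P(x))

Computing term by term:
  Q(1)·log₂(Q(1)/P(1)) = (1/4)·log₂((1/4)/(1/20)) = 0.58048
  Q(2)·log₂(Q(2)/P(2)) = (1/4)·log₂((1/4)/(1/10)) = 0.33048
  Q(3)·log₂(Q(3)/P(3)) = (1/4)·log₂((1/4)/(4/5)) = -0.41952
  Q(4)·log₂(Q(4)/P(4)) = (1/4)·log₂((1/4)/(1/20)) = 0.58048

D_KL(Q||P) = 0.58048 + 0.33048 - 0.41952 + 0.58048 = 1.07192 ≈ 1.0719 bits

These are NOT equal (difference: 0.0938 bits). KL divergence is asymmetric: D_KL(P||Q) ≠ D_KL(Q||P) in general.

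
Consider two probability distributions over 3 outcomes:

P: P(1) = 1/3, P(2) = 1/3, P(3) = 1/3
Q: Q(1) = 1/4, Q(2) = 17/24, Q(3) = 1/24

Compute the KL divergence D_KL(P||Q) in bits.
0.7759 bits

D_KL(P||Q) = Σ P(x) log₂(P(x)/Q(x))

Computing term by term:
  P(1)·log₂(P(1)/Q(1)) = (1/3)·log₂((1/3)/(1/4)) = 0.13835
  P(2)·log₂(P(2)/Q(2)) = (1/3)·log₂((1/3)/(17/24)) = -0.36249
  P(3)·log₂(P(3)/Q(3)) = (1/3)·log₂((1/3)/(1/24)) = 1.00000

D_KL(P||Q) = 0.13835 - 0.36249 + 1.00000 = 0.77586 ≈ 0.7759 bits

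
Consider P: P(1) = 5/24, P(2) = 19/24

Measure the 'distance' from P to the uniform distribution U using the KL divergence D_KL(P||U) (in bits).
0.2617 bits

U(i) = 1/2 for all i

D_KL(P||U) = Σ P(x) log₂(P(x) / (1/2))
           = Σ P(x) log₂(P(x)) + log₂(2)
           = log₂(2) - H(P)

H(P) = -Σ P(x) log₂(P(x)):
  -P(1)·log₂(P(1)) = -(5/24)·log₂(5/24) = 0.47147
  -P(2)·log₂(P(2)) = -(19/24)·log₂(19/24) = 0.26682
H(P) = 0.47147 + 0.26682 = 0.73829 bits

log₂(2) = 1.00000 bits

D_KL(P||U) = 1.00000 - 0.73829 = 0.26171 ≈ 0.2617 bits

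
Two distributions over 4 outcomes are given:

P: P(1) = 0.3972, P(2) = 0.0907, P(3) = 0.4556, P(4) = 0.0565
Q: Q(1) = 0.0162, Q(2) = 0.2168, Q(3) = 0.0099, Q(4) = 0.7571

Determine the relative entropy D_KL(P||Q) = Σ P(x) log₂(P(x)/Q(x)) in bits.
4.0246 bits

D_KL(P||Q) = Σ P(x) log₂(P(x)/Q(x))

Computing term by term:
  P(1)·log₂(P(1)/Q(1)) = 0.3972·log₂(0.3972/0.0162) = 1.83340
  P(2)·log₂(P(2)/Q(2)) = 0.0907·log₂(0.0907/0.2168) = -0.11403
  P(3)·log₂(P(3)/Q(3)) = 0.4556·log₂(0.4556/0.0099) = 2.51682
  P(4)·log₂(P(4)/Q(4)) = 0.0565·log₂(0.0565/0.7571) = -0.21155

D_KL(P||Q) = 1.83340 - 0.11403 + 2.51682 - 0.21155 = 4.02464 ≈ 4.0246 bits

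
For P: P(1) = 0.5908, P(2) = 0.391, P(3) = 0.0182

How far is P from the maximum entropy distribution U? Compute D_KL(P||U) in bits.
0.5015 bits

U(i) = 1/3 for all i

D_KL(P||U) = Σ P(x) log₂(P(x) / (1/3))
           = Σ P(x) log₂(P(x)) + log₂(3)
           = log₂(3) - H(P)

H(P) = -Σ P(x) log₂(P(x)):
  -P(1)·log₂(P(1)) = -(0.5908)·log₂(0.5908) = 0.44857
  -P(2)·log₂(P(2)) = -(0.391)·log₂(0.391) = 0.52971
  -P(3)·log₂(P(3)) = -(0.0182)·log₂(0.0182) = 0.10519
H(P) = 0.44857 + 0.52971 + 0.10519 = 1.08347 bits

log₂(3) = 1.58496 bits

D_KL(P||U) = 1.58496 - 1.08347 = 0.50149 ≈ 0.5015 bits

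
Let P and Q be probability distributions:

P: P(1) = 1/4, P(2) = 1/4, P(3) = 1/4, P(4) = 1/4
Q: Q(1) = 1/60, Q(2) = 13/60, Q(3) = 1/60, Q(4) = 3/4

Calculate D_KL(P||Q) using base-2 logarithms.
1.6088 bits

D_KL(P||Q) = Σ P(x) log₂(P(x)/Q(x))

Computing term by term:
  P(1)·log₂(P(1)/Q(1)) = (1/4)·log₂((1/4)/(1/60)) = 0.97672
  P(2)·log₂(P(2)/Q(2)) = (1/4)·log₂((1/4)/(13/60)) = 0.05161
  P(3)·log₂(P(3)/Q(3)) = (1/4)·log₂((1/4)/(1/60)) = 0.97672
  P(4)·log₂(P(4)/Q(4)) = (1/4)·log₂((1/4)/(3/4)) = -0.39624

D_KL(P||Q) = 0.97672 + 0.05161 + 0.97672 - 0.39624 = 1.60881 ≈ 1.6088 bits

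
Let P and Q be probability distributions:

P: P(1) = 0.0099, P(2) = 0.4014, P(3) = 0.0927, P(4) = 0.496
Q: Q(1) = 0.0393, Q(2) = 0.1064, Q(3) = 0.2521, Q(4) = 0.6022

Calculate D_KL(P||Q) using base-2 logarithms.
0.4766 bits

D_KL(P||Q) = Σ P(x) log₂(P(x)/Q(x))

Computing term by term:
  P(1)·log₂(P(1)/Q(1)) = 0.0099·log₂(0.0099/0.0393) = -0.01969
  P(2)·log₂(P(2)/Q(2)) = 0.4014·log₂(0.4014/0.1064) = 0.76890
  P(3)·log₂(P(3)/Q(3)) = 0.0927·log₂(0.0927/0.2521) = -0.13380
  P(4)·log₂(P(4)/Q(4)) = 0.496·log₂(0.496/0.6022) = -0.13883

D_KL(P||Q) = -0.01969 + 0.76890 - 0.13380 - 0.13883 = 0.47658 ≈ 0.4766 bits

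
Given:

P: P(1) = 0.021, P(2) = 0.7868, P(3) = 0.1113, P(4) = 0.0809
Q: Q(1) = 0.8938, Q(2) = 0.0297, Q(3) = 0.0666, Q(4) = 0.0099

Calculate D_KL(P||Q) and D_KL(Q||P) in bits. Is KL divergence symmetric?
D_KL(P||Q) = 3.9336 bits, D_KL(Q||P) = 4.6170 bits. No, KL divergence is not symmetric.

D_KL(P||Q) = Σ P(x) log₂(P(x)/Q(x))

Computing term by term:
  P(1)·log₂(P(1)/Q(1)) = 0.021·log₂(0.021/0.8938) = -0.11364
  P(2)·log₂(P(2)/Q(2)) = 0.7868·log₂(0.7868/0.0297) = 3.71957
  P(3)·log₂(P(3)/Q(3)) = 0.1113·log₂(0.1113/0.0666) = 0.08246
  P(4)·log₂(P(4)/Q(4)) = 0.0809·log₂(0.0809/0.0099) = 0.24518

D_KL(P||Q) = -0.11364 + 3.71957 + 0.08246 + 0.24518 = 3.93357 ≈ 3.9336 bits

D_KL(Q||P) = Σ Q(x) log₂(Q(x)/P(x))

Computing term by term:
  Q(1)·log₂(Q(1)/P(1)) = 0.8938·log₂(0.8938/0.021) = 4.83679
  Q(2)·log₂(Q(2)/P(2)) = 0.0297·log₂(0.0297/0.7868) = -0.14041
  Q(3)·log₂(Q(3)/P(3)) = 0.0666·log₂(0.0666/0.1113) = -0.04934
  Q(4)·log₂(Q(4)/P(4)) = 0.0099·log₂(0.0099/0.0809) = -0.03000

D_KL(Q||P) = 4.83679 - 0.14041 - 0.04934 - 0.03000 = 4.61704 ≈ 4.6170 bits

These are NOT equal (difference: 0.6834 bits). KL divergence is asymmetric: D_KL(P||Q) ≠ D_KL(Q||P) in general.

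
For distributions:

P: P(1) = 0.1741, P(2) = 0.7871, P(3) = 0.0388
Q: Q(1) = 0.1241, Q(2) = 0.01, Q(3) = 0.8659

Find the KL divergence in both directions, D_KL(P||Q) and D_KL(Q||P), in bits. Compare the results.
D_KL(P||Q) = 4.8687 bits, D_KL(Q||P) = 3.7557 bits. D_KL(P||Q) is larger than D_KL(Q||P) by 1.1130 bits; the two directions differ.

D_KL(P||Q) = Σ P(x) log₂(P(x)/Q(x))

Computing term by term:
  P(1)·log₂(P(1)/Q(1)) = 0.1741·log₂(0.1741/0.1241) = 0.08503
  P(2)·log₂(P(2)/Q(2)) = 0.7871·log₂(0.7871/0.01) = 4.95753
  P(3)·log₂(P(3)/Q(3)) = 0.0388·log₂(0.0388/0.8659) = -0.17383

D_KL(P||Q) = 0.08503 + 4.95753 - 0.17383 = 4.86873 ≈ 4.8687 bits

D_KL(Q||P) = Σ Q(x) log₂(Q(x)/P(x))

Computing term by term:
  Q(1)·log₂(Q(1)/P(1)) = 0.1241·log₂(0.1241/0.1741) = -0.06061
  Q(2)·log₂(Q(2)/P(2)) = 0.01·log₂(0.01/0.7871) = -0.06298
  Q(3)·log₂(Q(3)/P(3)) = 0.8659·log₂(0.8659/0.0388) = 3.87929

D_KL(Q||P) = -0.06061 - 0.06298 + 3.87929 = 3.75570 ≈ 3.7557 bits

These are NOT equal (difference: 1.1130 bits). KL divergence is asymmetric: D_KL(P||Q) ≠ D_KL(Q||P) in general.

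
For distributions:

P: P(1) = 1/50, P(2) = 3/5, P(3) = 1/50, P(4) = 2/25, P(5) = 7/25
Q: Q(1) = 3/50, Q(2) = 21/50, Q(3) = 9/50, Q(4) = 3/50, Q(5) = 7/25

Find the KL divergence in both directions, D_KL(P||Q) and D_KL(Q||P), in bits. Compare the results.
D_KL(P||Q) = 0.2468 bits, D_KL(Q||P) = 0.4247 bits. D_KL(Q||P) is larger than D_KL(P||Q) by 0.1779 bits; the two directions differ.

D_KL(P||Q) = Σ P(x) log₂(P(x)/Q(x))

Computing term by term:
  P(1)·log₂(P(1)/Q(1)) = (1/50)·log₂((1/50)/(3/50)) = -0.03170
  P(2)·log₂(P(2)/Q(2)) = (3/5)·log₂((3/5)/(21/50)) = 0.30874
  P(3)·log₂(P(3)/Q(3)) = (1/50)·log₂((1/50)/(9/50)) = -0.06340
  P(4)·log₂(P(4)/Q(4)) = (2/25)·log₂((2/25)/(3/50)) = 0.03320
  P(5)·log₂(P(5)/Q(5)) = (7/25)·log₂((7/25)/(7/25)) = 0.00000

D_KL(P||Q) = -0.03170 + 0.30874 - 0.06340 + 0.03320 + 0.00000 = 0.24684 ≈ 0.2468 bits

D_KL(Q||P) = Σ Q(x) log₂(Q(x)/P(x))

Computing term by term:
  Q(1)·log₂(Q(1)/P(1)) = (3/50)·log₂((3/50)/(1/50)) = 0.09510
  Q(2)·log₂(Q(2)/P(2)) = (21/50)·log₂((21/50)/(3/5)) = -0.21612
  Q(3)·log₂(Q(3)/P(3)) = (9/50)·log₂((9/50)/(1/50)) = 0.57059
  Q(4)·log₂(Q(4)/P(4)) = (3/50)·log₂((3/50)/(2/25)) = -0.02490
  Q(5)·log₂(Q(5)/P(5)) = (7/25)·log₂((7/25)/(7/25)) = 0.00000

D_KL(Q||P) = 0.09510 - 0.21612 + 0.57059 - 0.02490 + 0.00000 = 0.42467 ≈ 0.4247 bits

These are NOT equal (difference: 0.1779 bits). KL divergence is asymmetric: D_KL(P||Q) ≠ D_KL(Q||P) in general.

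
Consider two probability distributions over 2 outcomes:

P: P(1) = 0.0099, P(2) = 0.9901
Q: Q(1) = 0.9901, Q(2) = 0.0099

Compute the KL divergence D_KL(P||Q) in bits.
6.5125 bits

D_KL(P||Q) = Σ P(x) log₂(P(x)/Q(x))

Computing term by term:
  P(1)·log₂(P(1)/Q(1)) = 0.0099·log₂(0.0099/0.9901) = -0.06578
  P(2)·log₂(P(2)/Q(2)) = 0.9901·log₂(0.9901/0.0099) = 6.57823

D_KL(P||Q) = -0.06578 + 6.57823 = 6.51245 ≈ 6.5125 bits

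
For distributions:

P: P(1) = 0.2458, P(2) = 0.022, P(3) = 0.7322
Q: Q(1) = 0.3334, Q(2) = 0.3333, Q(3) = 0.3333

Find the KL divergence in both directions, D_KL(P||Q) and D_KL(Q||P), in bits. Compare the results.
D_KL(P||Q) = 0.6370 bits, D_KL(Q||P) = 1.0751 bits. D_KL(Q||P) is larger than D_KL(P||Q) by 0.4381 bits; the two directions differ.

D_KL(P||Q) = Σ P(x) log₂(P(x)/Q(x))

Computing term by term:
  P(1)·log₂(P(1)/Q(1)) = 0.2458·log₂(0.2458/0.3334) = -0.10810
  P(2)·log₂(P(2)/Q(2)) = 0.022·log₂(0.022/0.3333) = -0.08627
  P(3)·log₂(P(3)/Q(3)) = 0.7322·log₂(0.7322/0.3333) = 0.83135

D_KL(P||Q) = -0.10810 - 0.08627 + 0.83135 = 0.63698 ≈ 0.6370 bits

D_KL(Q||P) = Σ Q(x) log₂(Q(x)/P(x))

Computing term by term:
  Q(1)·log₂(Q(1)/P(1)) = 0.3334·log₂(0.3334/0.2458) = 0.14662
  Q(2)·log₂(Q(2)/P(2)) = 0.3333·log₂(0.3333/0.022) = 1.30695
  Q(3)·log₂(Q(3)/P(3)) = 0.3333·log₂(0.3333/0.7322) = -0.37843

D_KL(Q||P) = 0.14662 + 1.30695 - 0.37843 = 1.07514 ≈ 1.0751 bits

These are NOT equal (difference: 0.4381 bits). KL divergence is asymmetric: D_KL(P||Q) ≠ D_KL(Q||P) in general.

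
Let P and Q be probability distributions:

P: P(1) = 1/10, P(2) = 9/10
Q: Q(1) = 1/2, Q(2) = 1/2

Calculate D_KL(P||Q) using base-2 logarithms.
0.5310 bits

D_KL(P||Q) = Σ P(x) log₂(P(x)/Q(x))

Computing term by term:
  P(1)·log₂(P(1)/Q(1)) = (1/10)·log₂((1/10)/(1/2)) = -0.23219
  P(2)·log₂(P(2)/Q(2)) = (9/10)·log₂((9/10)/(1/2)) = 0.76320

D_KL(P||Q) = -0.23219 + 0.76320 = 0.53101 ≈ 0.5310 bits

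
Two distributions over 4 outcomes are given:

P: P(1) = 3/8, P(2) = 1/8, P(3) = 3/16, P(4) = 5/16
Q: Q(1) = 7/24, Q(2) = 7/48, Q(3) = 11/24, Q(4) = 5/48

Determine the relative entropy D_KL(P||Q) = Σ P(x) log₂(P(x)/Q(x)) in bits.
0.3617 bits

D_KL(P||Q) = Σ P(x) log₂(P(x)/Q(x))

Computing term by term:
  P(1)·log₂(P(1)/Q(1)) = (3/8)·log₂((3/8)/(7/24)) = 0.13596
  P(2)·log₂(P(2)/Q(2)) = (1/8)·log₂((1/8)/(7/48)) = -0.02780
  P(3)·log₂(P(3)/Q(3)) = (3/16)·log₂((3/16)/(11/24)) = -0.24178
  P(4)·log₂(P(4)/Q(4)) = (5/16)·log₂((5/16)/(5/48)) = 0.49530

D_KL(P||Q) = 0.13596 - 0.02780 - 0.24178 + 0.49530 = 0.36168 ≈ 0.3617 bits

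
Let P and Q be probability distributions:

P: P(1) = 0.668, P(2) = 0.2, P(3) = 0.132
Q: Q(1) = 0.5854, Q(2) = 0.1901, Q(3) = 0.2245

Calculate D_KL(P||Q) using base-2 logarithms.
0.0407 bits

D_KL(P||Q) = Σ P(x) log₂(P(x)/Q(x))

Computing term by term:
  P(1)·log₂(P(1)/Q(1)) = 0.668·log₂(0.668/0.5854) = 0.12720
  P(2)·log₂(P(2)/Q(2)) = 0.2·log₂(0.2/0.1901) = 0.01465
  P(3)·log₂(P(3)/Q(3)) = 0.132·log₂(0.132/0.2245) = -0.10114

D_KL(P||Q) = 0.12720 + 0.01465 - 0.10114 = 0.04071 ≈ 0.0407 bits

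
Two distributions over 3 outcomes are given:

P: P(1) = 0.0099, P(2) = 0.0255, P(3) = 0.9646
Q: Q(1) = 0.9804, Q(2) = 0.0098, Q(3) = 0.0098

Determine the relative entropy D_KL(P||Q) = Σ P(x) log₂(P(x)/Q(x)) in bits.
6.3562 bits

D_KL(P||Q) = Σ P(x) log₂(P(x)/Q(x))

Computing term by term:
  P(1)·log₂(P(1)/Q(1)) = 0.0099·log₂(0.0099/0.9804) = -0.06564
  P(2)·log₂(P(2)/Q(2)) = 0.0255·log₂(0.0255/0.0098) = 0.03518
  P(3)·log₂(P(3)/Q(3)) = 0.9646·log₂(0.9646/0.0098) = 6.38662

D_KL(P||Q) = -0.06564 + 0.03518 + 6.38662 = 6.35616 ≈ 6.3562 bits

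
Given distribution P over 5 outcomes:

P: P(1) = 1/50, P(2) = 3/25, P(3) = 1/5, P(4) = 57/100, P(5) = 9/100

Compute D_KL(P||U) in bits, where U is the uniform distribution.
0.6027 bits

U(i) = 1/5 for all i

D_KL(P||U) = Σ P(x) log₂(P(x) / (1/5))
           = Σ P(x) log₂(P(x)) + log₂(5)
           = log₂(5) - H(P)

H(P) = -Σ P(x) log₂(P(x)):
  -P(1)·log₂(P(1)) = -(1/50)·log₂(1/50) = 0.11288
  -P(2)·log₂(P(2)) = -(3/25)·log₂(3/25) = 0.36707
  -P(3)·log₂(P(3)) = -(1/5)·log₂(1/5) = 0.46439
  -P(4)·log₂(P(4)) = -(57/100)·log₂(57/100) = 0.46225
  -P(5)·log₂(P(5)) = -(9/100)·log₂(9/100) = 0.31265
H(P) = 0.11288 + 0.36707 + 0.46439 + 0.46225 + 0.31265 = 1.71924 bits

log₂(5) = 2.32193 bits

D_KL(P||U) = 2.32193 - 1.71924 = 0.60269 ≈ 0.6027 bits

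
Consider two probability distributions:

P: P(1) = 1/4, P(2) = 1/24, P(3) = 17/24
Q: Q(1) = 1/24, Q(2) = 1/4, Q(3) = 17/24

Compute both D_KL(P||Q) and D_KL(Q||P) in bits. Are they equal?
D_KL(P||Q) = 0.5385 bits, D_KL(Q||P) = 0.5385 bits. Yes, in this case they are equal (although KL divergence is not symmetric in general).

D_KL(P||Q) = Σ P(x) log₂(P(x)/Q(x))

Computing term by term:
  P(1)·log₂(P(1)/Q(1)) = (1/4)·log₂((1/4)/(1/24)) = 0.64624
  P(2)·log₂(P(2)/Q(2)) = (1/24)·log₂((1/24)/(1/4)) = -0.10771
  P(3)·log₂(P(3)/Q(3)) = (17/24)·log₂((17/24)/(17/24)) = 0.00000

D_KL(P||Q) = 0.64624 - 0.10771 + 0.00000 = 0.53853 ≈ 0.5385 bits

D_KL(Q||P) = Σ Q(x) log₂(Q(x)/P(x))

Computing term by term:
  Q(1)·log₂(Q(1)/P(1)) = (1/24)·log₂((1/24)/(1/4)) = -0.10771
  Q(2)·log₂(Q(2)/P(2)) = (1/4)·log₂((1/4)/(1/24)) = 0.64624
  Q(3)·log₂(Q(3)/P(3)) = (17/24)·log₂((17/24)/(17/24)) = 0.00000

D_KL(Q||P) = -0.10771 + 0.64624 + 0.00000 = 0.53853 ≈ 0.5385 bits

These ARE equal here. Q is P with outcomes relabeled (Q(1) = P(2), Q(2) = P(1)) by a relabeling that is its own inverse, so the two sums contain exactly the same terms in a different order. This is a special case — KL divergence is not symmetric in general: D_KL(P||Q) ≠ D_KL(Q||P) for most P, Q.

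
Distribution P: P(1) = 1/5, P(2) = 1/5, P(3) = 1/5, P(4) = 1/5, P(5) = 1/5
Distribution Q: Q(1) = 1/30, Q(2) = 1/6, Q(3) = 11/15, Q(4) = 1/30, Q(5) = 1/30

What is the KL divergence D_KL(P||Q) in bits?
1.2287 bits

D_KL(P||Q) = Σ P(x) log₂(P(x)/Q(x))

Computing term by term:
  P(1)·log₂(P(1)/Q(1)) = (1/5)·log₂((1/5)/(1/30)) = 0.51699
  P(2)·log₂(P(2)/Q(2)) = (1/5)·log₂((1/5)/(1/6)) = 0.05261
  P(3)·log₂(P(3)/Q(3)) = (1/5)·log₂((1/5)/(11/15)) = -0.37489
  P(4)·log₂(P(4)/Q(4)) = (1/5)·log₂((1/5)/(1/30)) = 0.51699
  P(5)·log₂(P(5)/Q(5)) = (1/5)·log₂((1/5)/(1/30)) = 0.51699

D_KL(P||Q) = 0.51699 + 0.05261 - 0.37489 + 0.51699 + 0.51699 = 1.22869 ≈ 1.2287 bits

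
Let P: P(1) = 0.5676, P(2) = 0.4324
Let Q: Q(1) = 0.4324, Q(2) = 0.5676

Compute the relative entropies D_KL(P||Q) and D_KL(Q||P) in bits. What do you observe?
D_KL(P||Q) = 0.0531 bits, D_KL(Q||P) = 0.0531 bits. The two directions give the same value here, because Q is a self-inverse relabeling of P; in general KL divergence is asymmetric.

D_KL(P||Q) = Σ P(x) log₂(P(x)/Q(x))

Computing term by term:
  P(1)·log₂(P(1)/Q(1)) = 0.5676·log₂(0.5676/0.4324) = 0.22279
  P(2)·log₂(P(2)/Q(2)) = 0.4324·log₂(0.4324/0.5676) = -0.16972

D_KL(P||Q) = 0.22279 - 0.16972 = 0.05307 ≈ 0.0531 bits

D_KL(Q||P) = Σ Q(x) log₂(Q(x)/P(x))

Computing term by term:
  Q(1)·log₂(Q(1)/P(1)) = 0.4324·log₂(0.4324/0.5676) = -0.16972
  Q(2)·log₂(Q(2)/P(2)) = 0.5676·log₂(0.5676/0.4324) = 0.22279

D_KL(Q||P) = -0.16972 + 0.22279 = 0.05307 ≈ 0.0531 bits

These ARE equal here. Q is P with outcomes relabeled (Q(1) = P(2), Q(2) = P(1)) by a relabeling that is its own inverse, so the two sums contain exactly the same terms in a different order. This is a special case — KL divergence is not symmetric in general: D_KL(P||Q) ≠ D_KL(Q||P) for most P, Q.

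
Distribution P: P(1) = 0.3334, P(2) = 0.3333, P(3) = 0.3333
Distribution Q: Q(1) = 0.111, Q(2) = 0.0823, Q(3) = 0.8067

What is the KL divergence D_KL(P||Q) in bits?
0.7765 bits

D_KL(P||Q) = Σ P(x) log₂(P(x)/Q(x))

Computing term by term:
  P(1)·log₂(P(1)/Q(1)) = 0.3334·log₂(0.3334/0.111) = 0.52900
  P(2)·log₂(P(2)/Q(2)) = 0.3333·log₂(0.3333/0.0823) = 0.67255
  P(3)·log₂(P(3)/Q(3)) = 0.3333·log₂(0.3333/0.8067) = -0.42503

D_KL(P||Q) = 0.52900 + 0.67255 - 0.42503 = 0.77652 ≈ 0.7765 bits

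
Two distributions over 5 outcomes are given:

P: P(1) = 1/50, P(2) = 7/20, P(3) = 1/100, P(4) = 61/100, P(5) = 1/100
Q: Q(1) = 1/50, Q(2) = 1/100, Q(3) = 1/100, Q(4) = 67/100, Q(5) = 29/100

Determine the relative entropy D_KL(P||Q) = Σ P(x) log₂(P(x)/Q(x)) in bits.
1.6641 bits

D_KL(P||Q) = Σ P(x) log₂(P(x)/Q(x))

Computing term by term:
  P(1)·log₂(P(1)/Q(1)) = (1/50)·log₂((1/50)/(1/50)) = 0.00000
  P(2)·log₂(P(2)/Q(2)) = (7/20)·log₂((7/20)/(1/100)) = 1.79525
  P(3)·log₂(P(3)/Q(3)) = (1/100)·log₂((1/100)/(1/100)) = 0.00000
  P(4)·log₂(P(4)/Q(4)) = (61/100)·log₂((61/100)/(67/100)) = -0.08256
  P(5)·log₂(P(5)/Q(5)) = (1/100)·log₂((1/100)/(29/100)) = -0.04858

D_KL(P||Q) = 0.00000 + 1.79525 + 0.00000 - 0.08256 - 0.04858 = 1.66411 ≈ 1.6641 bits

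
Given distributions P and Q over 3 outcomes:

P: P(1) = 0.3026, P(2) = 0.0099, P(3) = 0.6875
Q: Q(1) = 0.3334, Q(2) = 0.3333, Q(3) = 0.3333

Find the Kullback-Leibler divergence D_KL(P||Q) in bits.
0.6256 bits

D_KL(P||Q) = Σ P(x) log₂(P(x)/Q(x))

Computing term by term:
  P(1)·log₂(P(1)/Q(1)) = 0.3026·log₂(0.3026/0.3334) = -0.04232
  P(2)·log₂(P(2)/Q(2)) = 0.0099·log₂(0.0099/0.3333) = -0.05023
  P(3)·log₂(P(3)/Q(3)) = 0.6875·log₂(0.6875/0.3333) = 0.71812

D_KL(P||Q) = -0.04232 - 0.05023 + 0.71812 = 0.62557 ≈ 0.6256 bits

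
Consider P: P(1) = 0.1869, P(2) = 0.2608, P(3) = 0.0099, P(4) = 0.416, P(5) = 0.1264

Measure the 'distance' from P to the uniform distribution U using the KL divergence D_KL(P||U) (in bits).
0.3945 bits

U(i) = 1/5 for all i

D_KL(P||U) = Σ P(x) log₂(P(x) / (1/5))
           = Σ P(x) log₂(P(x)) + log₂(5)
           = log₂(5) - H(P)

H(P) = -Σ P(x) log₂(P(x)):
  -P(1)·log₂(P(1)) = -(0.1869)·log₂(0.1869) = 0.45223
  -P(2)·log₂(P(2)) = -(0.2608)·log₂(0.2608) = 0.50569
  -P(3)·log₂(P(3)) = -(0.0099)·log₂(0.0099) = 0.06592
  -P(4)·log₂(P(4)) = -(0.416)·log₂(0.416) = 0.52638
  -P(5)·log₂(P(5)) = -(0.1264)·log₂(0.1264) = 0.37717
H(P) = 0.45223 + 0.50569 + 0.06592 + 0.52638 + 0.37717 = 1.92739 bits

log₂(5) = 2.32193 bits

D_KL(P||U) = 2.32193 - 1.92739 = 0.39454 ≈ 0.3945 bits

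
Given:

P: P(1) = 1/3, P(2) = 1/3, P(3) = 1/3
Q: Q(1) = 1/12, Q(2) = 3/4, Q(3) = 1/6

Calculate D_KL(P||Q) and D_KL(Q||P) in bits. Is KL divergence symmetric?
D_KL(P||Q) = 0.6100 bits, D_KL(Q||P) = 0.5441 bits. No, KL divergence is not symmetric.

D_KL(P||Q) = Σ P(x) log₂(P(x)/Q(x))

Computing term by term:
  P(1)·log₂(P(1)/Q(1)) = (1/3)·log₂((1/3)/(1/12)) = 0.66667
  P(2)·log₂(P(2)/Q(2)) = (1/3)·log₂((1/3)/(3/4)) = -0.38998
  P(3)·log₂(P(3)/Q(3)) = (1/3)·log₂((1/3)/(1/6)) = 0.33333

D_KL(P||Q) = 0.66667 - 0.38998 + 0.33333 = 0.61002 ≈ 0.6100 bits

D_KL(Q||P) = Σ Q(x) log₂(Q(x)/P(x))

Computing term by term:
  Q(1)·log₂(Q(1)/P(1)) = (1/12)·log₂((1/12)/(1/3)) = -0.16667
  Q(2)·log₂(Q(2)/P(2)) = (3/4)·log₂((3/4)/(1/3)) = 0.87744
  Q(3)·log₂(Q(3)/P(3)) = (1/6)·log₂((1/6)/(1/3)) = -0.16667

D_KL(Q||P) = -0.16667 + 0.87744 - 0.16667 = 0.54410 ≈ 0.5441 bits

These are NOT equal (difference: 0.0659 bits). KL divergence is asymmetric: D_KL(P||Q) ≠ D_KL(Q||P) in general.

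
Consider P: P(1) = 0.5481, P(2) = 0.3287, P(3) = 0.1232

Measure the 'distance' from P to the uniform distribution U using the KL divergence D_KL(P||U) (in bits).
0.2097 bits

U(i) = 1/3 for all i

D_KL(P||U) = Σ P(x) log₂(P(x) / (1/3))
           = Σ P(x) log₂(P(x)) + log₂(3)
           = log₂(3) - H(P)

H(P) = -Σ P(x) log₂(P(x)):
  -P(1)·log₂(P(1)) = -(0.5481)·log₂(0.5481) = 0.47547
  -P(2)·log₂(P(2)) = -(0.3287)·log₂(0.3287) = 0.52761
  -P(3)·log₂(P(3)) = -(0.1232)·log₂(0.1232) = 0.37218
H(P) = 0.47547 + 0.52761 + 0.37218 = 1.37526 bits

log₂(3) = 1.58496 bits

D_KL(P||U) = 1.58496 - 1.37526 = 0.20970 ≈ 0.2097 bits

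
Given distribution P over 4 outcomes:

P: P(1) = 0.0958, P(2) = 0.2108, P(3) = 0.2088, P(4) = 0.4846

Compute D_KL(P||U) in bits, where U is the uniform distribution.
0.2240 bits

U(i) = 1/4 for all i

D_KL(P||U) = Σ P(x) log₂(P(x) / (1/4))
           = Σ P(x) log₂(P(x)) + log₂(4)
           = log₂(4) - H(P)

H(P) = -Σ P(x) log₂(P(x)):
  -P(1)·log₂(P(1)) = -(0.0958)·log₂(0.0958) = 0.32417
  -P(2)·log₂(P(2)) = -(0.2108)·log₂(0.2108) = 0.47347
  -P(3)·log₂(P(3)) = -(0.2088)·log₂(0.2088) = 0.47185
  -P(4)·log₂(P(4)) = -(0.4846)·log₂(0.4846) = 0.50647
H(P) = 0.32417 + 0.47347 + 0.47185 + 0.50647 = 1.77596 bits

log₂(4) = 2.00000 bits

D_KL(P||U) = 2.00000 - 1.77596 = 0.22404 ≈ 0.2240 bits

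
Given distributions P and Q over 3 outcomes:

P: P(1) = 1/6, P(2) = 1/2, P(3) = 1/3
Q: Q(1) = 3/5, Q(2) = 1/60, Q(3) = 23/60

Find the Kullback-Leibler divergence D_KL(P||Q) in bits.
2.0782 bits

D_KL(P||Q) = Σ P(x) log₂(P(x)/Q(x))

Computing term by term:
  P(1)·log₂(P(1)/Q(1)) = (1/6)·log₂((1/6)/(3/5)) = -0.30800
  P(2)·log₂(P(2)/Q(2)) = (1/2)·log₂((1/2)/(1/60)) = 2.45345
  P(3)·log₂(P(3)/Q(3)) = (1/3)·log₂((1/3)/(23/60)) = -0.06721

D_KL(P||Q) = -0.30800 + 2.45345 - 0.06721 = 2.07824 ≈ 2.0782 bits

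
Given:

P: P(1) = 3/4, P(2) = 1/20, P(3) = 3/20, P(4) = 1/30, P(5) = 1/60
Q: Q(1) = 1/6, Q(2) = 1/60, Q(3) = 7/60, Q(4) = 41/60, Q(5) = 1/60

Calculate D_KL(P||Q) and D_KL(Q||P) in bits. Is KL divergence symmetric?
D_KL(P||Q) = 1.6158 bits, D_KL(Q||P) = 2.5473 bits. No, KL divergence is not symmetric.

D_KL(P||Q) = Σ P(x) log₂(P(x)/Q(x))

Computing term by term:
  P(1)·log₂(P(1)/Q(1)) = (3/4)·log₂((3/4)/(1/6)) = 1.62744
  P(2)·log₂(P(2)/Q(2)) = (1/20)·log₂((1/20)/(1/60)) = 0.07925
  P(3)·log₂(P(3)/Q(3)) = (3/20)·log₂((3/20)/(7/60)) = 0.05439
  P(4)·log₂(P(4)/Q(4)) = (1/30)·log₂((1/30)/(41/60)) = -0.14525
  P(5)·log₂(P(5)/Q(5)) = (1/60)·log₂((1/60)/(1/60)) = 0.00000

D_KL(P||Q) = 1.62744 + 0.07925 + 0.05439 - 0.14525 + 0.00000 = 1.61583 ≈ 1.6158 bits

D_KL(Q||P) = Σ Q(x) log₂(Q(x)/P(x))

Computing term by term:
  Q(1)·log₂(Q(1)/P(1)) = (1/6)·log₂((1/6)/(3/4)) = -0.36165
  Q(2)·log₂(Q(2)/P(2)) = (1/60)·log₂((1/60)/(1/20)) = -0.02642
  Q(3)·log₂(Q(3)/P(3)) = (7/60)·log₂((7/60)/(3/20)) = -0.04230
  Q(4)·log₂(Q(4)/P(4)) = (41/60)·log₂((41/60)/(1/30)) = 2.97766
  Q(5)·log₂(Q(5)/P(5)) = (1/60)·log₂((1/60)/(1/60)) = 0.00000

D_KL(Q||P) = -0.36165 - 0.02642 - 0.04230 + 2.97766 + 0.00000 = 2.54729 ≈ 2.5473 bits

These are NOT equal (difference: 0.9315 bits). KL divergence is asymmetric: D_KL(P||Q) ≠ D_KL(Q||P) in general.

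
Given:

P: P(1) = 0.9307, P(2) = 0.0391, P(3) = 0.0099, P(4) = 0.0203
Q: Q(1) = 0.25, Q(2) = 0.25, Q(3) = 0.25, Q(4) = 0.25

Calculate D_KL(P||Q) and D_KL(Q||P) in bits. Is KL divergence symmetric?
D_KL(P||Q) = 1.5407 bits, D_KL(Q||P) = 2.2653 bits. No, KL divergence is not symmetric.

D_KL(P||Q) = Σ P(x) log₂(P(x)/Q(x))

Computing term by term:
  P(1)·log₂(P(1)/Q(1)) = 0.9307·log₂(0.9307/0.25) = 1.76497
  P(2)·log₂(P(2)/Q(2)) = 0.0391·log₂(0.0391/0.25) = -0.10466
  P(3)·log₂(P(3)/Q(3)) = 0.0099·log₂(0.0099/0.25) = -0.04612
  P(4)·log₂(P(4)/Q(4)) = 0.0203·log₂(0.0203/0.25) = -0.07353

D_KL(P||Q) = 1.76497 - 0.10466 - 0.04612 - 0.07353 = 1.54066 ≈ 1.5407 bits

D_KL(Q||P) = Σ Q(x) log₂(Q(x)/P(x))

Computing term by term:
  Q(1)·log₂(Q(1)/P(1)) = 0.25·log₂(0.25/0.9307) = -0.47410
  Q(2)·log₂(Q(2)/P(2)) = 0.25·log₂(0.25/0.0391) = 0.66917
  Q(3)·log₂(Q(3)/P(3)) = 0.25·log₂(0.25/0.0099) = 1.16459
  Q(4)·log₂(Q(4)/P(4)) = 0.25·log₂(0.25/0.0203) = 0.90559

D_KL(Q||P) = -0.47410 + 0.66917 + 1.16459 + 0.90559 = 2.26525 ≈ 2.2653 bits

These are NOT equal (difference: 0.7246 bits). KL divergence is asymmetric: D_KL(P||Q) ≠ D_KL(Q||P) in general.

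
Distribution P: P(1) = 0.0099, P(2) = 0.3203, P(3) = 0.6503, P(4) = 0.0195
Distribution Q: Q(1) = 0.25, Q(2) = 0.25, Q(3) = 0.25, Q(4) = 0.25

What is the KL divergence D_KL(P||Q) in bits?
0.8935 bits

D_KL(P||Q) = Σ P(x) log₂(P(x)/Q(x))

Computing term by term:
  P(1)·log₂(P(1)/Q(1)) = 0.0099·log₂(0.0099/0.25) = -0.04612
  P(2)·log₂(P(2)/Q(2)) = 0.3203·log₂(0.3203/0.25) = 0.11451
  P(3)·log₂(P(3)/Q(3)) = 0.6503·log₂(0.6503/0.25) = 0.89688
  P(4)·log₂(P(4)/Q(4)) = 0.0195·log₂(0.0195/0.25) = -0.07177

D_KL(P||Q) = -0.04612 + 0.11451 + 0.89688 - 0.07177 = 0.89350 ≈ 0.8935 bits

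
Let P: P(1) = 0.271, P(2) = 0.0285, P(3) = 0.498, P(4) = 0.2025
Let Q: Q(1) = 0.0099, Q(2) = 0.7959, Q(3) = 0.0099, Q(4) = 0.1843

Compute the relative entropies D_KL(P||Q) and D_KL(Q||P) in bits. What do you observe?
D_KL(P||Q) = 3.9995 bits, D_KL(Q||P) = 3.6949 bits. The two directions give different values (D_KL(P||Q) exceeds D_KL(Q||P) by 0.3046 bits): KL divergence is asymmetric.

D_KL(P||Q) = Σ P(x) log₂(P(x)/Q(x))

Computing term by term:
  P(1)·log₂(P(1)/Q(1)) = 0.271·log₂(0.271/0.0099) = 1.29395
  P(2)·log₂(P(2)/Q(2)) = 0.0285·log₂(0.0285/0.7959) = -0.13690
  P(3)·log₂(P(3)/Q(3)) = 0.498·log₂(0.498/0.0099) = 2.81498
  P(4)·log₂(P(4)/Q(4)) = 0.2025·log₂(0.2025/0.1843) = 0.02751

D_KL(P||Q) = 1.29395 - 0.13690 + 2.81498 + 0.02751 = 3.99954 ≈ 3.9995 bits

D_KL(Q||P) = Σ Q(x) log₂(Q(x)/P(x))

Computing term by term:
  Q(1)·log₂(Q(1)/P(1)) = 0.0099·log₂(0.0099/0.271) = -0.04727
  Q(2)·log₂(Q(2)/P(2)) = 0.7959·log₂(0.7959/0.0285) = 3.82315
  Q(3)·log₂(Q(3)/P(3)) = 0.0099·log₂(0.0099/0.498) = -0.05596
  Q(4)·log₂(Q(4)/P(4)) = 0.1843·log₂(0.1843/0.2025) = -0.02504

D_KL(Q||P) = -0.04727 + 3.82315 - 0.05596 - 0.02504 = 3.69488 ≈ 3.6949 bits

These are NOT equal (difference: 0.3046 bits). KL divergence is asymmetric: D_KL(P||Q) ≠ D_KL(Q||P) in general.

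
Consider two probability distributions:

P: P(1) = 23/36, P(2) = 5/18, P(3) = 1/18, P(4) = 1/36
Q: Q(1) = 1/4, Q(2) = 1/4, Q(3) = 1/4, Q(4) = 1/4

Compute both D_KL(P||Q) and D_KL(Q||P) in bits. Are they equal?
D_KL(P||Q) = 0.6984 bits, D_KL(Q||P) = 0.9586 bits. No, they are not equal.

D_KL(P||Q) = Σ P(x) log₂(P(x)/Q(x))

Computing term by term:
  P(1)·log₂(P(1)/Q(1)) = (23/36)·log₂((23/36)/(1/4)) = 0.86482
  P(2)·log₂(P(2)/Q(2)) = (5/18)·log₂((5/18)/(1/4)) = 0.04222
  P(3)·log₂(P(3)/Q(3)) = (1/18)·log₂((1/18)/(1/4)) = -0.12055
  P(4)·log₂(P(4)/Q(4)) = (1/36)·log₂((1/36)/(1/4)) = -0.08805

D_KL(P||Q) = 0.86482 + 0.04222 - 0.12055 - 0.08805 = 0.69844 ≈ 0.6984 bits

D_KL(Q||P) = Σ Q(x) log₂(Q(x)/P(x))

Computing term by term:
  Q(1)·log₂(Q(1)/P(1)) = (1/4)·log₂((1/4)/(23/36)) = -0.33841
  Q(2)·log₂(Q(2)/P(2)) = (1/4)·log₂((1/4)/(5/18)) = -0.03800
  Q(3)·log₂(Q(3)/P(3)) = (1/4)·log₂((1/4)/(1/18)) = 0.54248
  Q(4)·log₂(Q(4)/P(4)) = (1/4)·log₂((1/4)/(1/36)) = 0.79248

D_KL(Q||P) = -0.33841 - 0.03800 + 0.54248 + 0.79248 = 0.95855 ≈ 0.9586 bits

These are NOT equal (difference: 0.2602 bits). KL divergence is asymmetric: D_KL(P||Q) ≠ D_KL(Q||P) in general.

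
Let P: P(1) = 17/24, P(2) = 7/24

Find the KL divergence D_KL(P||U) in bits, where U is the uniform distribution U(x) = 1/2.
0.1291 bits

U(i) = 1/2 for all i

D_KL(P||U) = Σ P(x) log₂(P(x) / (1/2))
           = Σ P(x) log₂(P(x)) + log₂(2)
           = log₂(2) - H(P)

H(P) = -Σ P(x) log₂(P(x)):
  -P(1)·log₂(P(1)) = -(17/24)·log₂(17/24) = 0.35240
  -P(2)·log₂(P(2)) = -(7/24)·log₂(7/24) = 0.51847
H(P) = 0.35240 + 0.51847 = 0.87087 bits

log₂(2) = 1.00000 bits

D_KL(P||U) = 1.00000 - 0.87087 = 0.12913 ≈ 0.1291 bits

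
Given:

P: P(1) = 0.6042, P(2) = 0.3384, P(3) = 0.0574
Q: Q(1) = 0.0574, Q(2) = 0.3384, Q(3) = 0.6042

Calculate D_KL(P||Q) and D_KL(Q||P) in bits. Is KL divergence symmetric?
D_KL(P||Q) = 1.8569 bits, D_KL(Q||P) = 1.8569 bits. The two values coincide for this particular pair, but no — KL divergence is not symmetric in general.

D_KL(P||Q) = Σ P(x) log₂(P(x)/Q(x))

Computing term by term:
  P(1)·log₂(P(1)/Q(1)) = 0.6042·log₂(0.6042/0.0574) = 2.05180
  P(2)·log₂(P(2)/Q(2)) = 0.3384·log₂(0.3384/0.3384) = 0.00000
  P(3)·log₂(P(3)/Q(3)) = 0.0574·log₂(0.0574/0.6042) = -0.19492

D_KL(P||Q) = 2.05180 + 0.00000 - 0.19492 = 1.85688 ≈ 1.8569 bits

D_KL(Q||P) = Σ Q(x) log₂(Q(x)/P(x))

Computing term by term:
  Q(1)·log₂(Q(1)/P(1)) = 0.0574·log₂(0.0574/0.6042) = -0.19492
  Q(2)·log₂(Q(2)/P(2)) = 0.3384·log₂(0.3384/0.3384) = 0.00000
  Q(3)·log₂(Q(3)/P(3)) = 0.6042·log₂(0.6042/0.0574) = 2.05180

D_KL(Q||P) = -0.19492 + 0.00000 + 2.05180 = 1.85688 ≈ 1.8569 bits

These ARE equal here. Q is P with outcomes relabeled (Q(1) = P(3), Q(3) = P(1)) by a relabeling that is its own inverse, so the two sums contain exactly the same terms in a different order. This is a special case — KL divergence is not symmetric in general: D_KL(P||Q) ≠ D_KL(Q||P) for most P, Q.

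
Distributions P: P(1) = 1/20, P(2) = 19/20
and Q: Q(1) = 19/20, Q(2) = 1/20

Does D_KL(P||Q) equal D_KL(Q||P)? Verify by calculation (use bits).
D_KL(P||Q) = 3.8231 bits, D_KL(Q||P) = 3.8231 bits. Yes — for this pair D_KL(P||Q) = D_KL(Q||P).

D_KL(P||Q) = Σ P(x) log₂(P(x)/Q(x))

Computing term by term:
  P(1)·log₂(P(1)/Q(1)) = (1/20)·log₂((1/20)/(19/20)) = -0.21240
  P(2)·log₂(P(2)/Q(2)) = (19/20)·log₂((19/20)/(1/20)) = 4.03553

D_KL(P||Q) = -0.21240 + 4.03553 = 3.82313 ≈ 3.8231 bits

D_KL(Q||P) = Σ Q(x) log₂(Q(x)/P(x))

Computing term by term:
  Q(1)·log₂(Q(1)/P(1)) = (19/20)·log₂((19/20)/(1/20)) = 4.03553
  Q(2)·log₂(Q(2)/P(2)) = (1/20)·log₂((1/20)/(19/20)) = -0.21240

D_KL(Q||P) = 4.03553 - 0.21240 = 3.82313 ≈ 3.8231 bits

These ARE equal here. Q is P with outcomes relabeled (Q(1) = P(2), Q(2) = P(1)) by a relabeling that is its own inverse, so the two sums contain exactly the same terms in a different order. This is a special case — KL divergence is not symmetric in general: D_KL(P||Q) ≠ D_KL(Q||P) for most P, Q.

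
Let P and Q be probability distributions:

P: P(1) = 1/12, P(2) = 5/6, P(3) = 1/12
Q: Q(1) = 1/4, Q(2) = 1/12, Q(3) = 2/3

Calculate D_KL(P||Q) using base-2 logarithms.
2.3862 bits

D_KL(P||Q) = Σ P(x) log₂(P(x)/Q(x))

Computing term by term:
  P(1)·log₂(P(1)/Q(1)) = (1/12)·log₂((1/12)/(1/4)) = -0.13208
  P(2)·log₂(P(2)/Q(2)) = (5/6)·log₂((5/6)/(1/12)) = 2.76827
  P(3)·log₂(P(3)/Q(3)) = (1/12)·log₂((1/12)/(2/3)) = -0.25000

D_KL(P||Q) = -0.13208 + 2.76827 - 0.25000 = 2.38619 ≈ 2.3862 bits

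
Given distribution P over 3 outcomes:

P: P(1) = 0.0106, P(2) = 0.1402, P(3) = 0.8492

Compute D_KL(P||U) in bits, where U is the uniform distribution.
0.9178 bits

U(i) = 1/3 for all i

D_KL(P||U) = Σ P(x) log₂(P(x) / (1/3))
           = Σ P(x) log₂(P(x)) + log₂(3)
           = log₂(3) - H(P)

H(P) = -Σ P(x) log₂(P(x)):
  -P(1)·log₂(P(1)) = -(0.0106)·log₂(0.0106) = 0.06953
  -P(2)·log₂(P(2)) = -(0.1402)·log₂(0.1402) = 0.39739
  -P(3)·log₂(P(3)) = -(0.8492)·log₂(0.8492) = 0.20026
H(P) = 0.06953 + 0.39739 + 0.20026 = 0.66718 bits

log₂(3) = 1.58496 bits

D_KL(P||U) = 1.58496 - 0.66718 = 0.91778 ≈ 0.9178 bits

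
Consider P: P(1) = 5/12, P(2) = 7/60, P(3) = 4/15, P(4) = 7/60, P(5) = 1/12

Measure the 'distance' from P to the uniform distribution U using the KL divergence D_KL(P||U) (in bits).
0.2652 bits

U(i) = 1/5 for all i

D_KL(P||U) = Σ P(x) log₂(P(x) / (1/5))
           = Σ P(x) log₂(P(x)) + log₂(5)
           = log₂(5) - H(P)

H(P) = -Σ P(x) log₂(P(x)):
  -P(1)·log₂(P(1)) = -(5/12)·log₂(5/12) = 0.52626
  -P(2)·log₂(P(2)) = -(7/60)·log₂(7/60) = 0.36161
  -P(3)·log₂(P(3)) = -(4/15)·log₂(4/15) = 0.50850
  -P(4)·log₂(P(4)) = -(7/60)·log₂(7/60) = 0.36161
  -P(5)·log₂(P(5)) = -(1/12)·log₂(1/12) = 0.29875
H(P) = 0.52626 + 0.36161 + 0.50850 + 0.36161 + 0.29875 = 2.05673 bits

log₂(5) = 2.32193 bits

D_KL(P||U) = 2.32193 - 2.05673 = 0.26520 ≈ 0.2652 bits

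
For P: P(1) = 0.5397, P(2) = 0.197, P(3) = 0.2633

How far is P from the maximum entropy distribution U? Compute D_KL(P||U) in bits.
0.1361 bits

U(i) = 1/3 for all i

D_KL(P||U) = Σ P(x) log₂(P(x) / (1/3))
           = Σ P(x) log₂(P(x)) + log₂(3)
           = log₂(3) - H(P)

H(P) = -Σ P(x) log₂(P(x)):
  -P(1)·log₂(P(1)) = -(0.5397)·log₂(0.5397) = 0.48021
  -P(2)·log₂(P(2)) = -(0.197)·log₂(0.197) = 0.46172
  -P(3)·log₂(P(3)) = -(0.2633)·log₂(0.2633) = 0.50691
H(P) = 0.48021 + 0.46172 + 0.50691 = 1.44884 bits

log₂(3) = 1.58496 bits

D_KL(P||U) = 1.58496 - 1.44884 = 0.13612 ≈ 0.1361 bits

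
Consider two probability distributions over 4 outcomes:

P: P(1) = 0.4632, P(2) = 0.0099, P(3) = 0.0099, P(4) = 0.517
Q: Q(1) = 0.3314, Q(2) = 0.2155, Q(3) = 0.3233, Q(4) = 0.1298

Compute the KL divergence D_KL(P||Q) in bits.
1.1608 bits

D_KL(P||Q) = Σ P(x) log₂(P(x)/Q(x))

Computing term by term:
  P(1)·log₂(P(1)/Q(1)) = 0.4632·log₂(0.4632/0.3314) = 0.22375
  P(2)·log₂(P(2)/Q(2)) = 0.0099·log₂(0.0099/0.2155) = -0.04400
  P(3)·log₂(P(3)/Q(3)) = 0.0099·log₂(0.0099/0.3233) = -0.04979
  P(4)·log₂(P(4)/Q(4)) = 0.517·log₂(0.517/0.1298) = 1.03083

D_KL(P||Q) = 0.22375 - 0.04400 - 0.04979 + 1.03083 = 1.16079 ≈ 1.1608 bits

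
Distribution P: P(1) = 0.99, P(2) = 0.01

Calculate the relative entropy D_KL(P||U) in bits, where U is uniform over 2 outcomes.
0.9192 bits

U(i) = 1/2 for all i

D_KL(P||U) = Σ P(x) log₂(P(x) / (1/2))
           = Σ P(x) log₂(P(x)) + log₂(2)
           = log₂(2) - H(P)

H(P) = -Σ P(x) log₂(P(x)):
  -P(1)·log₂(P(1)) = -(0.99)·log₂(0.99) = 0.01435
  -P(2)·log₂(P(2)) = -(0.01)·log₂(0.01) = 0.06644
H(P) = 0.01435 + 0.06644 = 0.08079 bits

log₂(2) = 1.00000 bits

D_KL(P||U) = 1.00000 - 0.08079 = 0.91921 ≈ 0.9192 bits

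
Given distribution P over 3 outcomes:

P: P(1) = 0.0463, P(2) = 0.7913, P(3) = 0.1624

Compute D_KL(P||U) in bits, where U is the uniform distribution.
0.6866 bits

U(i) = 1/3 for all i

D_KL(P||U) = Σ P(x) log₂(P(x) / (1/3))
           = Σ P(x) log₂(P(x)) + log₂(3)
           = log₂(3) - H(P)

H(P) = -Σ P(x) log₂(P(x)):
  -P(1)·log₂(P(1)) = -(0.0463)·log₂(0.0463) = 0.20524
  -P(2)·log₂(P(2)) = -(0.7913)·log₂(0.7913) = 0.26722
  -P(3)·log₂(P(3)) = -(0.1624)·log₂(0.1624) = 0.42587
H(P) = 0.20524 + 0.26722 + 0.42587 = 0.89833 bits

log₂(3) = 1.58496 bits

D_KL(P||U) = 1.58496 - 0.89833 = 0.68663 ≈ 0.6866 bits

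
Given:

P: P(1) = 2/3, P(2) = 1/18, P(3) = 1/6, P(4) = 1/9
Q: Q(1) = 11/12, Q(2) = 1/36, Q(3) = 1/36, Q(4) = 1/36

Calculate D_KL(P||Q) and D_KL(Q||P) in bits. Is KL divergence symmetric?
D_KL(P||Q) = 0.4023 bits, D_KL(Q||P) = 0.2660 bits. No, KL divergence is not symmetric.

D_KL(P||Q) = Σ P(x) log₂(P(x)/Q(x))

Computing term by term:
  P(1)·log₂(P(1)/Q(1)) = (2/3)·log₂((2/3)/(11/12)) = -0.30629
  P(2)·log₂(P(2)/Q(2)) = (1/18)·log₂((1/18)/(1/36)) = 0.05556
  P(3)·log₂(P(3)/Q(3)) = (1/6)·log₂((1/6)/(1/36)) = 0.43083
  P(4)·log₂(P(4)/Q(4)) = (1/9)·log₂((1/9)/(1/36)) = 0.22222

D_KL(P||Q) = -0.30629 + 0.05556 + 0.43083 + 0.22222 = 0.40232 ≈ 0.4023 bits

D_KL(Q||P) = Σ Q(x) log₂(Q(x)/P(x))

Computing term by term:
  Q(1)·log₂(Q(1)/P(1)) = (11/12)·log₂((11/12)/(2/3)) = 0.42115
  Q(2)·log₂(Q(2)/P(2)) = (1/36)·log₂((1/36)/(1/18)) = -0.02778
  Q(3)·log₂(Q(3)/P(3)) = (1/36)·log₂((1/36)/(1/6)) = -0.07180
  Q(4)·log₂(Q(4)/P(4)) = (1/36)·log₂((1/36)/(1/9)) = -0.05556

D_KL(Q||P) = 0.42115 - 0.02778 - 0.07180 - 0.05556 = 0.26601 ≈ 0.2660 bits

These are NOT equal (difference: 0.1363 bits). KL divergence is asymmetric: D_KL(P||Q) ≠ D_KL(Q||P) in general.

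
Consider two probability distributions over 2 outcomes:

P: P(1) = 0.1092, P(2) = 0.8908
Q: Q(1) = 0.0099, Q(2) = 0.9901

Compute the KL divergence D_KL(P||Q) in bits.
0.2424 bits

D_KL(P||Q) = Σ P(x) log₂(P(x)/Q(x))

Computing term by term:
  P(1)·log₂(P(1)/Q(1)) = 0.1092·log₂(0.1092/0.0099) = 0.37820
  P(2)·log₂(P(2)/Q(2)) = 0.8908·log₂(0.8908/0.9901) = -0.13582

D_KL(P||Q) = 0.37820 - 0.13582 = 0.24238 ≈ 0.2424 bits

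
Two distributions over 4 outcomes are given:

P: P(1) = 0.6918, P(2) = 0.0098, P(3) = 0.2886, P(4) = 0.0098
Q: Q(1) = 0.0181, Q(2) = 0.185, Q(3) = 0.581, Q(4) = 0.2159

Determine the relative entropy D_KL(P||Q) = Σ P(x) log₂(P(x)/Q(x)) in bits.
3.2597 bits

D_KL(P||Q) = Σ P(x) log₂(P(x)/Q(x))

Computing term by term:
  P(1)·log₂(P(1)/Q(1)) = 0.6918·log₂(0.6918/0.0181) = 3.63630
  P(2)·log₂(P(2)/Q(2)) = 0.0098·log₂(0.0098/0.185) = -0.04154
  P(3)·log₂(P(3)/Q(3)) = 0.2886·log₂(0.2886/0.581) = -0.29133
  P(4)·log₂(P(4)/Q(4)) = 0.0098·log₂(0.0098/0.2159) = -0.04372

D_KL(P||Q) = 3.63630 - 0.04154 - 0.29133 - 0.04372 = 3.25971 ≈ 3.2597 bits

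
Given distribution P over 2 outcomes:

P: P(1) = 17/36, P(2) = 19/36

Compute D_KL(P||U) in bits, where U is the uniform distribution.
0.0022 bits

U(i) = 1/2 for all i

D_KL(P||U) = Σ P(x) log₂(P(x) / (1/2))
           = Σ P(x) log₂(P(x)) + log₂(2)
           = log₂(2) - H(P)

H(P) = -Σ P(x) log₂(P(x)):
  -P(1)·log₂(P(1)) = -(17/36)·log₂(17/36) = 0.51116
  -P(2)·log₂(P(2)) = -(19/36)·log₂(19/36) = 0.48661
H(P) = 0.51116 + 0.48661 = 0.99777 bits

log₂(2) = 1.00000 bits

D_KL(P||U) = 1.00000 - 0.99777 = 0.00223 ≈ 0.0022 bits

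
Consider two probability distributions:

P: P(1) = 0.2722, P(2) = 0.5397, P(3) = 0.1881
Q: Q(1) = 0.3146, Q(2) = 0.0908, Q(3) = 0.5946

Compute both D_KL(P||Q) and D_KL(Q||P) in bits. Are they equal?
D_KL(P||Q) = 1.0186 bits, D_KL(Q||P) = 0.8195 bits. No, they are not equal.

D_KL(P||Q) = Σ P(x) log₂(P(x)/Q(x))

Computing term by term:
  P(1)·log₂(P(1)/Q(1)) = 0.2722·log₂(0.2722/0.3146) = -0.05685
  P(2)·log₂(P(2)/Q(2)) = 0.5397·log₂(0.5397/0.0908) = 1.38778
  P(3)·log₂(P(3)/Q(3)) = 0.1881·log₂(0.1881/0.5946) = -0.31232

D_KL(P||Q) = -0.05685 + 1.38778 - 0.31232 = 1.01861 ≈ 1.0186 bits

D_KL(Q||P) = Σ Q(x) log₂(Q(x)/P(x))

Computing term by term:
  Q(1)·log₂(Q(1)/P(1)) = 0.3146·log₂(0.3146/0.2722) = 0.06570
  Q(2)·log₂(Q(2)/P(2)) = 0.0908·log₂(0.0908/0.5397) = -0.23348
  Q(3)·log₂(Q(3)/P(3)) = 0.5946·log₂(0.5946/0.1881) = 0.98729

D_KL(Q||P) = 0.06570 - 0.23348 + 0.98729 = 0.81951 ≈ 0.8195 bits

These are NOT equal (difference: 0.1991 bits). KL divergence is asymmetric: D_KL(P||Q) ≠ D_KL(Q||P) in general.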